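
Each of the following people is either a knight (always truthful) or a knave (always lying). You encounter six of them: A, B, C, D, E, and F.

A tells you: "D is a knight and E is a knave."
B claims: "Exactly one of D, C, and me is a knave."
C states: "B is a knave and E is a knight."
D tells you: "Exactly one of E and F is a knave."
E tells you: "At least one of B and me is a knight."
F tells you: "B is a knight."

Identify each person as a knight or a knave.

Consider A. Suppose A is a knight.
Then no assignment of the remaining roles makes every statement match its speaker's type — contradiction.
So A is a knave.
Consider B. Suppose B is a knight.
Then no assignment of the remaining roles makes every statement match its speaker's type — contradiction.
So B is a knave.
With that fixed, F's statement is false, so F is a knave.
Consider C. Suppose C is a knight.
Then no assignment of the remaining roles makes every statement match its speaker's type — contradiction.
So C is a knave.
Consider D. Suppose D is a knight.
Then no assignment of the remaining roles makes every statement match its speaker's type — contradiction.
So D is a knave.
Consider E. Suppose E is a knight.
Then C's statement comes out true, contradicting C being a knave.
So E is a knave.

A: knave, B: knave, C: knave, D: knave, E: knave, F: knave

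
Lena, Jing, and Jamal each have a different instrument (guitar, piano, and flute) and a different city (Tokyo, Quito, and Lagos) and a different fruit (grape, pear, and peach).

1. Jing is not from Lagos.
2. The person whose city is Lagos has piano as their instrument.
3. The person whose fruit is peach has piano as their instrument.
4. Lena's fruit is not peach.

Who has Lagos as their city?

Clue 1 rules out Jing for the one with city Lagos.
With clues 1–4, Lena is impossible for the one with city Lagos.
That leaves Jamal.

Jamal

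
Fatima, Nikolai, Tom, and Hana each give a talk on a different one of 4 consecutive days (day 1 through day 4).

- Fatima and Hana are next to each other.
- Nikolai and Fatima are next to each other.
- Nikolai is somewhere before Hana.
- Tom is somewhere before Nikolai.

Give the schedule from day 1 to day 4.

Tom, Nikolai, Fatima, Hana

From clues 1–2: Fatima is in {2,3}.
From clues 1–4: Tom → day 1, Nikolai → day 2, Fatima → day 3, Hana → day 4.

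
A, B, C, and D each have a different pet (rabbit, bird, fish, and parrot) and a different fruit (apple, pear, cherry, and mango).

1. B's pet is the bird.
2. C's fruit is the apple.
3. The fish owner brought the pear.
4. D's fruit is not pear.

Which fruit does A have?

pear

With clues 1–2, apple is impossible for A's fruit.
With clues 1–4, cherry and mango are impossible for A's fruit.
That leaves pear.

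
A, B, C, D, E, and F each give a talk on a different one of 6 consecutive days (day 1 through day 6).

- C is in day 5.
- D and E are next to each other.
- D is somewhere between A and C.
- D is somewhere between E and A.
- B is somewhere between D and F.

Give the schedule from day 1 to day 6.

From clue 1: C → day 5.
From clues 1–2: D is in {1,2,3,4}.
From clues 1–3: A is in {1,2}.
From clues 1–5: A → day 1, D → day 2, E → day 3, B → day 4, F → day 6.

A, D, E, B, C, F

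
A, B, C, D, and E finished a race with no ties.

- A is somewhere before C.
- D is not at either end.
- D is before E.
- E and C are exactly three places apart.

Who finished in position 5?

E

With clue 1, A is ruled out for place 5.
With clues 1–2, D is ruled out for place 5.
With clues 1–4, B and C are ruled out for place 5.
So place 5 is E.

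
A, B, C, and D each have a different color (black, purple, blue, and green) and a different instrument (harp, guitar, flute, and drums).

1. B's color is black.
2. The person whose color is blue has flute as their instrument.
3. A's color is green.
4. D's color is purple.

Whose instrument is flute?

With clues 1–2, B is impossible for the one with instrument flute.
With clues 1–3, A is impossible for the one with instrument flute.
With clues 1–4, D is impossible for the one with instrument flute.
That leaves C.

C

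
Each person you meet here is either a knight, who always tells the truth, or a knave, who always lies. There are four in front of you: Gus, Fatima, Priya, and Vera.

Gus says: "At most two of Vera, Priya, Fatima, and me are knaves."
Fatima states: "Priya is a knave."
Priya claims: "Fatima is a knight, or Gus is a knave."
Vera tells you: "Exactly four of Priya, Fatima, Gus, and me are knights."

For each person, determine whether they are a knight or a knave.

Consider Gus. Suppose Gus is a knight.
Then no assignment of the remaining roles makes every statement match its speaker's type — contradiction.
So Gus is a knave.
With that fixed, Priya's statement is true, so Priya is a knight.
With that fixed, Vera's statement is false, so Vera is a knave.
With that fixed, Fatima's statement is false, so Fatima is a knave.

Gus: knave, Fatima: knave, Priya: knight, Vera: knave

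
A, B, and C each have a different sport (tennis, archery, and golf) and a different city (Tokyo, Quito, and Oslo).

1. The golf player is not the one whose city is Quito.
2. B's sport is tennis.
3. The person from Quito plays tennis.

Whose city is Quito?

B

With clues 1–3, A and C are impossible for the one with city Quito.
That leaves B.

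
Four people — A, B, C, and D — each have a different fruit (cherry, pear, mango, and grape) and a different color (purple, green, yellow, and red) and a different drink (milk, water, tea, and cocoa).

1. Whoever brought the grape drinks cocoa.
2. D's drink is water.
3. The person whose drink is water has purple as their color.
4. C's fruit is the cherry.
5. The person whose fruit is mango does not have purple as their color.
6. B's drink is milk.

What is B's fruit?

With clues 1–4, cherry is impossible for B's fruit.
With clues 1–5, pear is impossible for B's fruit.
With clues 1–6, grape is impossible for B's fruit.
That leaves mango.

mango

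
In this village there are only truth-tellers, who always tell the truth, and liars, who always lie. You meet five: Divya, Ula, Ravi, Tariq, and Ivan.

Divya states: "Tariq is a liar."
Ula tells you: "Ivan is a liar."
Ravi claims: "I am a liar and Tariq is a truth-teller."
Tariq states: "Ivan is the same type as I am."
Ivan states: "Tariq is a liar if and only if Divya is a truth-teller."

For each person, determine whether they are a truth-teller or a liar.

Consider Divya. Suppose Divya is a liar.
Then no assignment of the remaining roles makes every statement match its speaker's type — contradiction.
So Divya is a truth-teller.
Consider Ula. Suppose Ula is a truth-teller.
Then no assignment of the remaining roles makes every statement match its speaker's type — contradiction.
So Ula is a liar.
Consider Ravi. Suppose Ravi is a truth-teller.
Then Ravi's own statement would have to be true, but it can't be — contradiction.
So Ravi is a liar.
Consider Tariq. Suppose Tariq is a truth-teller.
Then Divya's statement comes out false, contradicting Divya being a truth-teller.
So Tariq is a liar.
With that fixed, Ivan's statement is true, so Ivan is a truth-teller.

Divya: truth-teller, Ula: liar, Ravi: liar, Tariq: liar, Ivan: truth-teller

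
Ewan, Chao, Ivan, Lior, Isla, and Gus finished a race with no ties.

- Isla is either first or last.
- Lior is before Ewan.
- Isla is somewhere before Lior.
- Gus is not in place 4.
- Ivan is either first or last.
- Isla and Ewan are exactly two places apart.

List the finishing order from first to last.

From clue 1: Isla is in {1,6}.
From clues 1–3: Isla → place 1.
From clues 1–4: Ewan is in {3,4,5,6}.
From clues 1–5: Ivan → place 6.
From clues 1–6: Lior → place 2, Ewan → place 3, Chao → place 4, Gus → place 5.

Isla, Lior, Ewan, Chao, Gus, Ivan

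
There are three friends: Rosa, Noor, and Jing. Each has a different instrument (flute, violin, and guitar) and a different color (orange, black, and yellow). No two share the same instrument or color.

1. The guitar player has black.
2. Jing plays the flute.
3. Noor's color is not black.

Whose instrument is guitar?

With clues 1–2, Jing is impossible for the one with instrument guitar.
With clues 1–3, Noor is impossible for the one with instrument guitar.
That leaves Rosa.

Rosa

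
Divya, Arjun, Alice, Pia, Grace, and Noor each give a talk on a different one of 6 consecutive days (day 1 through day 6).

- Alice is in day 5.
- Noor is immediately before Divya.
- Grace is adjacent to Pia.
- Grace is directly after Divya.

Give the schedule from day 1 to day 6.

Noor, Divya, Grace, Pia, Alice, Arjun

From clue 1: Alice → day 5.
From clues 1–2: Divya is in {2,3,4}.
From clues 1–3: Arjun → day 6.
From clues 1–4: Noor → day 1, Divya → day 2, Grace → day 3, Pia → day 4.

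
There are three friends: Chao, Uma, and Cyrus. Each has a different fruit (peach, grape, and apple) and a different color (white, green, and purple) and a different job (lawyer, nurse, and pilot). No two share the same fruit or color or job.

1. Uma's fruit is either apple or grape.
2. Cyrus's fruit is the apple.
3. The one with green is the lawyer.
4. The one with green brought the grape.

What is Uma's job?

lawyer

With clues 1–4, nurse and pilot are impossible for Uma's job.
That leaves lawyer.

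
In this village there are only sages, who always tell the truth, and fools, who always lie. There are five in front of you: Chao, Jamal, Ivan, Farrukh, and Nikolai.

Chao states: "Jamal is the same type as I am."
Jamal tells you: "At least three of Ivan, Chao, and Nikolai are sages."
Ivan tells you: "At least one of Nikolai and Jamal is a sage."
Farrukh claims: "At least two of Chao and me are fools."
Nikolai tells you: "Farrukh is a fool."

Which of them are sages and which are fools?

Chao: sage, Jamal: sage, Ivan: sage, Farrukh: fool, Nikolai: sage

Consider Chao. Suppose Chao is a fool.
Then whichever role Farrukh has, Farrukh's statement has the wrong truth value — contradiction.
So Chao is a sage.
With that fixed, Farrukh's statement is false, so Farrukh is a fool.
With that fixed, Nikolai's statement is true, so Nikolai is a sage.
With that fixed, Ivan's statement is true, so Ivan is a sage.
With that fixed, Jamal's statement is true, so Jamal is a sage.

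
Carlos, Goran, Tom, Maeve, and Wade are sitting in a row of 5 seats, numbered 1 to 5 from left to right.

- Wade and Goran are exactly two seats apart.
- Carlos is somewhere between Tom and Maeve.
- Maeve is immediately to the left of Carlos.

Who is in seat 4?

With clues 1–3, Carlos, Goran, Maeve, and Wade are ruled out for seat 4.
So seat 4 is Tom.

Tom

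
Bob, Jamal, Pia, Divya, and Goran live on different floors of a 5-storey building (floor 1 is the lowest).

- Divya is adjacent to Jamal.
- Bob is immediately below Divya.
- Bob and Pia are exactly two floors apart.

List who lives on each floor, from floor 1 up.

Pia, Goran, Bob, Divya, Jamal

From clues 1–2: Bob is in {1,2,3}.
From clues 1–3: Pia → floor 1, Goran → floor 2, Bob → floor 3, Divya → floor 4, Jamal → floor 5.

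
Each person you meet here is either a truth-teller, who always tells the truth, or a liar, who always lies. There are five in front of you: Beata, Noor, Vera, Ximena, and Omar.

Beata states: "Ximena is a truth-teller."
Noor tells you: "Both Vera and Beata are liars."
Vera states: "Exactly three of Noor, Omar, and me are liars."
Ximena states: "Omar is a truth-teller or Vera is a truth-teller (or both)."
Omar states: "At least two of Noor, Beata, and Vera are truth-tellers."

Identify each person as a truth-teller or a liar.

Beata: liar, Noor: truth-teller, Vera: liar, Ximena: liar, Omar: liar

Consider Beata. Suppose Beata is a truth-teller.
Then no assignment of the remaining roles makes every statement match its speaker's type — contradiction.
So Beata is a liar.
Consider Noor. Suppose Noor is a liar.
Then no assignment of the remaining roles makes every statement match its speaker's type — contradiction.
So Noor is a truth-teller.
With that fixed, Vera's statement is false, so Vera is a liar.
With that fixed, Omar's statement is false, so Omar is a liar.
With that fixed, Ximena's statement is false, so Ximena is a liar.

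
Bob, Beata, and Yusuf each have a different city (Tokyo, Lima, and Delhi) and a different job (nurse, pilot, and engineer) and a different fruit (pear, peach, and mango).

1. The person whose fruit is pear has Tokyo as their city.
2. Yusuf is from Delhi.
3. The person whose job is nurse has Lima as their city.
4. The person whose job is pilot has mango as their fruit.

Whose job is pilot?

Yusuf

With clues 1–4, Beata and Bob are impossible for the one with job pilot.
That leaves Yusuf.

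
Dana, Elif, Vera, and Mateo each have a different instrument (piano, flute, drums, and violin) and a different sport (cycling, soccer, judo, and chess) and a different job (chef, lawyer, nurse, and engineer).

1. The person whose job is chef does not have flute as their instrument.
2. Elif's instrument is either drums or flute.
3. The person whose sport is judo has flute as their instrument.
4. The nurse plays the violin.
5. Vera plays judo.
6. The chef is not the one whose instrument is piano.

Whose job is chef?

With clues 1–5, Vera is impossible for the one with job chef.
With clues 1–6, Dana and Mateo are impossible for the one with job chef.
That leaves Elif.

Elif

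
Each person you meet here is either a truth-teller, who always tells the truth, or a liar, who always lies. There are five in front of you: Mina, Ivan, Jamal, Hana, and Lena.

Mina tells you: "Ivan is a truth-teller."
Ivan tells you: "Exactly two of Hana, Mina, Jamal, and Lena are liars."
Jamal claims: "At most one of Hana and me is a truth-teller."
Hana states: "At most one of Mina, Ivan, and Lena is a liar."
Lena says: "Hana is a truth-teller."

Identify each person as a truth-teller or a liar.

Consider Mina. Suppose Mina is a truth-teller.
Then no assignment of the remaining roles makes every statement match its speaker's type — contradiction.
So Mina is a liar.
Consider Ivan. Suppose Ivan is a truth-teller.
Then Mina's statement comes out true, contradicting Mina being a liar.
So Ivan is a liar.
With that fixed, Hana's statement is false, so Hana is a liar.
With that fixed, Lena's statement is false, so Lena is a liar.
With that fixed, Jamal's statement is true, so Jamal is a truth-teller.

Mina: liar, Ivan: liar, Jamal: truth-teller, Hana: liar, Lena: liar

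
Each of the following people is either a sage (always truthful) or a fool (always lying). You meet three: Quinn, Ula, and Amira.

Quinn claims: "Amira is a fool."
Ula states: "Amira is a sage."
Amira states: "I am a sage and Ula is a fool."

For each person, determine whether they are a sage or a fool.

Quinn: sage, Ula: fool, Amira: fool

Consider Quinn. Suppose Quinn is a fool.
Then no assignment of the remaining roles makes every statement match its speaker's type — contradiction.
So Quinn is a sage.
Consider Ula. Suppose Ula is a sage.
Then no assignment of the remaining roles makes every statement match its speaker's type — contradiction.
So Ula is a fool.
Consider Amira. Suppose Amira is a sage.
Then Quinn's statement comes out false, contradicting Quinn being a sage.
So Amira is a fool.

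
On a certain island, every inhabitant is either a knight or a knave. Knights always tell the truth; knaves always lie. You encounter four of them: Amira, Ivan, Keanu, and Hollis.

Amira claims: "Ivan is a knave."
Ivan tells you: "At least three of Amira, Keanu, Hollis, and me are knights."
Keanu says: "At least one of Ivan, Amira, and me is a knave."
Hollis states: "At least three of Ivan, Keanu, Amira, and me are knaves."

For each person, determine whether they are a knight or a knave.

Consider Amira. Suppose Amira is a knave.
Then no assignment of the remaining roles makes every statement match its speaker's type — contradiction.
So Amira is a knight.
Consider Ivan. Suppose Ivan is a knight.
Then Amira's statement comes out false, contradicting Amira being a knight.
So Ivan is a knave.
With that fixed, Keanu's statement is true, so Keanu is a knight.
With that fixed, Hollis's statement is false, so Hollis is a knave.

Amira: knight, Ivan: knave, Keanu: knight, Hollis: knave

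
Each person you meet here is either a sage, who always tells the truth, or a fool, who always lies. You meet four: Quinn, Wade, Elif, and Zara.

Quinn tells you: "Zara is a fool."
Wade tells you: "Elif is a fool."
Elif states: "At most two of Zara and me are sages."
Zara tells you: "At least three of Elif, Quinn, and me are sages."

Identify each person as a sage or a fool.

Regardless of anyone's role, Elif's statement is true, so Elif is a sage.
With that fixed, Wade's statement is false, so Wade is a fool.
Consider Quinn. Suppose Quinn is a fool.
Then no assignment of the remaining roles makes every statement match its speaker's type — contradiction.
So Quinn is a sage.
Consider Zara. Suppose Zara is a sage.
Then Quinn's statement comes out false, contradicting Quinn being a sage.
So Zara is a fool.

Quinn: sage, Wade: fool, Elif: sage, Zara: fool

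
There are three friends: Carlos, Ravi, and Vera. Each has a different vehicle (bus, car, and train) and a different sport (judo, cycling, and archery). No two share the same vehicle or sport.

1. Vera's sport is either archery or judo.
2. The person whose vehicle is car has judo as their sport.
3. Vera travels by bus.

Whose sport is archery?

Vera

With clues 1–3, Carlos and Ravi are impossible for the one with sport archery.
That leaves Vera.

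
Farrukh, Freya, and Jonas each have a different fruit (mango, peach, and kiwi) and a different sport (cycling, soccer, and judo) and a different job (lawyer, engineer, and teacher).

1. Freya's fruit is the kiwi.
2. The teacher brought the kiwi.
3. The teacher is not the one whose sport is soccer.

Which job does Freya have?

teacher

With clues 1–2, engineer and lawyer are impossible for Freya's job.
That leaves teacher.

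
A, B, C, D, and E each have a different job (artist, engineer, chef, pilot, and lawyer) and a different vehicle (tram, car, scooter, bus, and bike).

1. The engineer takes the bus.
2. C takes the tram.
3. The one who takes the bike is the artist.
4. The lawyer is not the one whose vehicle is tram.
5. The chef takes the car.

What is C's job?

pilot

With clues 1–2, engineer is impossible for C's job.
With clues 1–3, artist is impossible for C's job.
With clues 1–4, lawyer is impossible for C's job.
With clues 1–5, chef is impossible for C's job.
That leaves pilot.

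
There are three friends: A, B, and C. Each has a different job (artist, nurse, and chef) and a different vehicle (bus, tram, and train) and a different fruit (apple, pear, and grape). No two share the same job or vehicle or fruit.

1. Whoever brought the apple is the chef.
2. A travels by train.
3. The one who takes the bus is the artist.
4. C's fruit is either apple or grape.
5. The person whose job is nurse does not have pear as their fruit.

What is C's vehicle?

With clues 1–2, train is impossible for C's vehicle.
With clues 1–5, bus is impossible for C's vehicle.
That leaves tram.

tram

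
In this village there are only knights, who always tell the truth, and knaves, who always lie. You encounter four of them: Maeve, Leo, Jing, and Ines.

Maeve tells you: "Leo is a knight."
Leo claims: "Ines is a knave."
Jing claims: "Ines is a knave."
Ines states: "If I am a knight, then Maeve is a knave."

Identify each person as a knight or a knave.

Consider Maeve. Suppose Maeve is a knight.
Then whichever role Ines has, Ines's statement has the wrong truth value — contradiction.
So Maeve is a knave.
With that fixed, Ines's statement is true, so Ines is a knight.
With that fixed, Leo's statement is false, so Leo is a knave.
With that fixed, Jing's statement is false, so Jing is a knave.

Maeve: knave, Leo: knave, Jing: knave, Ines: knight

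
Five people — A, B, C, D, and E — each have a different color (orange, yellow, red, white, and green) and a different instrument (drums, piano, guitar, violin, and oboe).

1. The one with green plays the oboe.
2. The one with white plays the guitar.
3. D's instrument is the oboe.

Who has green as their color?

D

With clues 1–3, A, B, C, and E are impossible for the one with color green.
That leaves D.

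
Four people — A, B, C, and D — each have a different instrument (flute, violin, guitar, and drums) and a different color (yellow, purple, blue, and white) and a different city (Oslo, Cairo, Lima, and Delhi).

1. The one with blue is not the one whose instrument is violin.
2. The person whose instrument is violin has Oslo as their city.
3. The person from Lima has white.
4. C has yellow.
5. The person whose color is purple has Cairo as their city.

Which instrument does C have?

With clues 1–5, drums, flute, and guitar are impossible for C's instrument.
That leaves violin.

violin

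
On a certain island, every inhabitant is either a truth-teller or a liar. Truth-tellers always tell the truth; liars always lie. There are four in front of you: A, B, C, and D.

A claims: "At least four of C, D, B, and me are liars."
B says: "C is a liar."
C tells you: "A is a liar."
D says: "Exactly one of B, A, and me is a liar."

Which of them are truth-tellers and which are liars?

Consider A. Suppose A is a truth-teller.
Then A's own statement would have to be true, but it can't be — contradiction.
So A is a liar.
With that fixed, C's statement is true, so C is a truth-teller.
With that fixed, B's statement is false, so B is a liar.
With that fixed, D's statement is false, so D is a liar.

A: liar, B: liar, C: truth-teller, D: liar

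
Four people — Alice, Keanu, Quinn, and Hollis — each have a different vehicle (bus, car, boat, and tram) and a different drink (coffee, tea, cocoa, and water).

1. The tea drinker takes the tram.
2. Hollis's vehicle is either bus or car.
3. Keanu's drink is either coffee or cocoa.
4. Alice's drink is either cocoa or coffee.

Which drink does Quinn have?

With clues 1–4, cocoa, coffee, and water are impossible for Quinn's drink.
That leaves tea.

tea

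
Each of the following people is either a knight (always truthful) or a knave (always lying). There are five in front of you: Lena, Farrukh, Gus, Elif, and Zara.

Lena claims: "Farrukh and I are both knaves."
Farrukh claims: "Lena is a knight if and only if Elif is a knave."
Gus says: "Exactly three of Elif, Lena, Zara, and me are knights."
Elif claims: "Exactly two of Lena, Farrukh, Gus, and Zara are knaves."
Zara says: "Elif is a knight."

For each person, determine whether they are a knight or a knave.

Consider Lena. Suppose Lena is a knight.
Then Lena's own statement would have to be true, but it can't be — contradiction.
So Lena is a knave.
Consider Farrukh. Suppose Farrukh is a knave.
Then Lena's statement comes out true, contradicting Lena being a knave.
So Farrukh is a knight.
Consider Gus. Suppose Gus is a knight.
Then no assignment of the remaining roles makes every statement match its speaker's type — contradiction.
So Gus is a knave.
Consider Elif. Suppose Elif is a knave.
Then Farrukh's statement comes out false, contradicting Farrukh being a knight.
So Elif is a knight.
With that fixed, Zara's statement is true, so Zara is a knight.

Lena: knave, Farrukh: knight, Gus: knave, Elif: knight, Zara: knight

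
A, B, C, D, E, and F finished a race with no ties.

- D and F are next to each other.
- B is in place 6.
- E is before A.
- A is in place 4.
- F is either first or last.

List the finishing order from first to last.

From clues 1–2: B → place 6.
From clues 1–3: A is in {2,3,4,5}.
From clues 1–4: A → place 4, C → place 5.
From clues 1–5: F → place 1, D → place 2, E → place 3.

F, D, E, A, C, B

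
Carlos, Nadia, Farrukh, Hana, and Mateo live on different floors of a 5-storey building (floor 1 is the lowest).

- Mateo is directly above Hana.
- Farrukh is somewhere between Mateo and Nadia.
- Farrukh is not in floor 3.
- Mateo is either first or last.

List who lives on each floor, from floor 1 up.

From clue 1: Hana is in {1,2,3,4}.
From clues 1–2: Farrukh is in {2,3,4}.
From clues 1–3: Nadia is in {1,5}.
From clues 1–4: Nadia → floor 1, Farrukh → floor 2, Carlos → floor 3, Hana → floor 4, Mateo → floor 5.

Nadia, Farrukh, Carlos, Hana, Mateo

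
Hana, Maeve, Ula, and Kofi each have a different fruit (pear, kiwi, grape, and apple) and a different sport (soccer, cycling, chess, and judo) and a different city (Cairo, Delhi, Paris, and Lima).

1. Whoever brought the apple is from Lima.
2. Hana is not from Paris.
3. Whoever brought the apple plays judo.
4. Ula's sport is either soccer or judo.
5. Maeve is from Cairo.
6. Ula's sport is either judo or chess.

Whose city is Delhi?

With clues 1–5, Maeve is impossible for the one with city Delhi.
With clues 1–6, Kofi and Ula are impossible for the one with city Delhi.
That leaves Hana.

Hana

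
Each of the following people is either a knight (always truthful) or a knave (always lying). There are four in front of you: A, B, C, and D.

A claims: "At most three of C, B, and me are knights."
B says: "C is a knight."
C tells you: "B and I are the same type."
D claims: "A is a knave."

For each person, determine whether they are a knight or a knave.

Regardless of anyone's role, A's statement is true, so A is a knight.
With that fixed, D's statement is false, so D is a knave.
Consider B. Suppose B is a knave.
Then whichever role C has, C's statement has the wrong truth value — contradiction.
So B is a knight.
Consider C. Suppose C is a knave.
Then B's statement comes out false, contradicting B being a knight.
So C is a knight.

A: knight, B: knight, C: knight, D: knave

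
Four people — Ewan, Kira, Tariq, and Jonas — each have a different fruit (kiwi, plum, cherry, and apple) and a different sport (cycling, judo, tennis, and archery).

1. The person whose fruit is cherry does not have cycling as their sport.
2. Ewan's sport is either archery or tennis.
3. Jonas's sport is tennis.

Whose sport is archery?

Ewan

With clues 1–3, Jonas, Kira, and Tariq are impossible for the one with sport archery.
That leaves Ewan.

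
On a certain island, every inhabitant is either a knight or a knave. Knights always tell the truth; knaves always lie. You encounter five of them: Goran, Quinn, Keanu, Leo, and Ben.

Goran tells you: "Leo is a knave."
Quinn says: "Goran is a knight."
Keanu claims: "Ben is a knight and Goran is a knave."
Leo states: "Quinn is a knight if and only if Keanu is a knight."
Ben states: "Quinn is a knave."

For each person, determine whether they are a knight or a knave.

Goran: knight, Quinn: knight, Keanu: knave, Leo: knave, Ben: knave

Consider Goran. Suppose Goran is a knave.
Then no assignment of the remaining roles makes every statement match its speaker's type — contradiction.
So Goran is a knight.
With that fixed, Quinn's statement is true, so Quinn is a knight.
With that fixed, Keanu's statement is false, so Keanu is a knave.
With that fixed, Leo's statement is false, so Leo is a knave.
With that fixed, Ben's statement is false, so Ben is a knave.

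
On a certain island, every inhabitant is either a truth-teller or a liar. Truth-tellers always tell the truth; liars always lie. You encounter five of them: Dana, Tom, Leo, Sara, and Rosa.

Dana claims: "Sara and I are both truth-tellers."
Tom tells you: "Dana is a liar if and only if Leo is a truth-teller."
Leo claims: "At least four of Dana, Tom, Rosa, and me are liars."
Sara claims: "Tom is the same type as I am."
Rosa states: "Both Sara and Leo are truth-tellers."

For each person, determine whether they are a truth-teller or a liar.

Consider Dana. Suppose Dana is a liar.
Then no assignment of the remaining roles makes every statement match its speaker's type — contradiction.
So Dana is a truth-teller.
With that fixed, Leo's statement is false, so Leo is a liar.
With that fixed, Rosa's statement is false, so Rosa is a liar.
With that fixed, Tom's statement is true, so Tom is a truth-teller.
Consider Sara. Suppose Sara is a liar.
Then Dana's statement comes out false, contradicting Dana being a truth-teller.
So Sara is a truth-teller.

Dana: truth-teller, Tom: truth-teller, Leo: liar, Sara: truth-teller, Rosa: liar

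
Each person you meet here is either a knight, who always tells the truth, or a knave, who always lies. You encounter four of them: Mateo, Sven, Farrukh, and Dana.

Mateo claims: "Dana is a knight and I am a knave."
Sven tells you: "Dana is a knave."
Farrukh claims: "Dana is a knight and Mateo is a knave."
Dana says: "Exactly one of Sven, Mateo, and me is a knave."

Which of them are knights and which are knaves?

Mateo: knave, Sven: knight, Farrukh: knave, Dana: knave

Consider Mateo. Suppose Mateo is a knight.
Then Mateo's own statement would have to be true, but it can't be — contradiction.
So Mateo is a knave.
Consider Sven. Suppose Sven is a knave.
Then no assignment of the remaining roles makes every statement match its speaker's type — contradiction.
So Sven is a knight.
Consider Farrukh. Suppose Farrukh is a knight.
Then no assignment of the remaining roles makes every statement match its speaker's type — contradiction.
So Farrukh is a knave.
Consider Dana. Suppose Dana is a knight.
Then Mateo's statement comes out true, contradicting Mateo being a knave.
So Dana is a knave.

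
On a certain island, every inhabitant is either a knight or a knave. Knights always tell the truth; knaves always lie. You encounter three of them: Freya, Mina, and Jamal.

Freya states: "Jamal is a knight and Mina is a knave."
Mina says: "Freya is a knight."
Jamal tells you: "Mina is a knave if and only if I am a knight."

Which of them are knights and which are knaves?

Consider Freya. Suppose Freya is a knight.
Then no assignment of the remaining roles makes every statement match its speaker's type — contradiction.
So Freya is a knave.
With that fixed, Mina's statement is false, so Mina is a knave.
Consider Jamal. Suppose Jamal is a knight.
Then Freya's statement comes out true, contradicting Freya being a knave.
So Jamal is a knave.

Freya: knave, Mina: knave, Jamal: knave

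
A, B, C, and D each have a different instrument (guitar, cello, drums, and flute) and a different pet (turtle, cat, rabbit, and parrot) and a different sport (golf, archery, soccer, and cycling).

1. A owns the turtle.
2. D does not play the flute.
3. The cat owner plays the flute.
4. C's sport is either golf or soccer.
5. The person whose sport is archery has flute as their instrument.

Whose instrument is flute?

B

With clues 1–2, D is impossible for the one with instrument flute.
With clues 1–3, A is impossible for the one with instrument flute.
With clues 1–5, C is impossible for the one with instrument flute.
That leaves B.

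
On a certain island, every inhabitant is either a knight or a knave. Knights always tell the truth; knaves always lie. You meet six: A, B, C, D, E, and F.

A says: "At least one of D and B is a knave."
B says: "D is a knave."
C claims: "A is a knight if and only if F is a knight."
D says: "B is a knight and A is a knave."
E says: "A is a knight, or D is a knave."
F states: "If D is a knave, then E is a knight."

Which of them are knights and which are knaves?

A: knight, B: knight, C: knight, D: knave, E: knight, F: knight

Consider A. Suppose A is a knave.
Then no assignment of the remaining roles makes every statement match its speaker's type — contradiction.
So A is a knight.
With that fixed, D's statement is false, so D is a knave.
With that fixed, E's statement is true, so E is a knight.
With that fixed, F's statement is true, so F is a knight.
With that fixed, B's statement is true, so B is a knight.
With that fixed, C's statement is true, so C is a knight.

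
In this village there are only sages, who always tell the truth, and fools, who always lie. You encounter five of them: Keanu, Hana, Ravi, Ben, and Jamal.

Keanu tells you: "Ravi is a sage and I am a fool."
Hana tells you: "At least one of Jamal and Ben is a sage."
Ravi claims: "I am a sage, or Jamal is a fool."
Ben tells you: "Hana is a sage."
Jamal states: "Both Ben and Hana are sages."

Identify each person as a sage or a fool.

Consider Keanu. Suppose Keanu is a sage.
Then Keanu's own statement would have to be true, but it can't be — contradiction.
So Keanu is a fool.
Consider Hana. Suppose Hana is a fool.
Then no assignment of the remaining roles makes every statement match its speaker's type — contradiction.
So Hana is a sage.
With that fixed, Ben's statement is true, so Ben is a sage.
With that fixed, Jamal's statement is true, so Jamal is a sage.
Consider Ravi. Suppose Ravi is a sage.
Then Keanu's statement comes out true, contradicting Keanu being a fool.
So Ravi is a fool.

Keanu: fool, Hana: sage, Ravi: fool, Ben: sage, Jamal: sage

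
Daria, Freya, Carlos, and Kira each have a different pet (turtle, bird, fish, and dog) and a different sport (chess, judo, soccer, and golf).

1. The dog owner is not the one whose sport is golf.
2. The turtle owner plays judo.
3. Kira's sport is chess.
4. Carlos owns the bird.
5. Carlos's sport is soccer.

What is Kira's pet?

With clues 1–3, turtle is impossible for Kira's pet.
With clues 1–4, bird is impossible for Kira's pet.
With clues 1–5, fish is impossible for Kira's pet.
That leaves dog.

dog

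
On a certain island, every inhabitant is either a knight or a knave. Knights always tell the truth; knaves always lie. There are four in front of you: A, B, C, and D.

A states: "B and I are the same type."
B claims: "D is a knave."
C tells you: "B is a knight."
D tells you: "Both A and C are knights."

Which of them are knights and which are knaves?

Consider A. Suppose A is a knight.
Then no assignment of the remaining roles makes every statement match its speaker's type — contradiction.
So A is a knave.
With that fixed, D's statement is false, so D is a knave.
With that fixed, B's statement is true, so B is a knight.
With that fixed, C's statement is true, so C is a knight.

A: knave, B: knight, C: knight, D: knave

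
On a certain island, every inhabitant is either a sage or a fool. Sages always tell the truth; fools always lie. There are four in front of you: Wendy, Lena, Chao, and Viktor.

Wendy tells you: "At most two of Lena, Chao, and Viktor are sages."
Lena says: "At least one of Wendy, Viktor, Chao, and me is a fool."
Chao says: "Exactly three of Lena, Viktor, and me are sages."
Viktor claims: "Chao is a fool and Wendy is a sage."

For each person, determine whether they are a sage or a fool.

Consider Wendy. Suppose Wendy is a fool.
Then no assignment of the remaining roles makes every statement match its speaker's type — contradiction.
So Wendy is a sage.
Consider Lena. Suppose Lena is a fool.
Then Lena's own statement would have to be false, but it can't be — contradiction.
So Lena is a sage.
Consider Chao. Suppose Chao is a sage.
Then no assignment of the remaining roles makes every statement match its speaker's type — contradiction.
So Chao is a fool.
With that fixed, Viktor's statement is true, so Viktor is a sage.

Wendy: sage, Lena: sage, Chao: fool, Viktor: sage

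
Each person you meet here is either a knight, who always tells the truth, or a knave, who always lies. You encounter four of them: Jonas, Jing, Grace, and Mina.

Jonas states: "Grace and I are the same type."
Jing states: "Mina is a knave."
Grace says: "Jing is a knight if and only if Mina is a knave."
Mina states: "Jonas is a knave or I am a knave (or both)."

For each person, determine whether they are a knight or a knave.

Consider Jonas. Suppose Jonas is a knight.
Then whichever role Mina has, Mina's statement has the wrong truth value — contradiction.
So Jonas is a knave.
With that fixed, Mina's statement is true, so Mina is a knight.
With that fixed, Jing's statement is false, so Jing is a knave.
With that fixed, Grace's statement is true, so Grace is a knight.

Jonas: knave, Jing: knave, Grace: knight, Mina: knight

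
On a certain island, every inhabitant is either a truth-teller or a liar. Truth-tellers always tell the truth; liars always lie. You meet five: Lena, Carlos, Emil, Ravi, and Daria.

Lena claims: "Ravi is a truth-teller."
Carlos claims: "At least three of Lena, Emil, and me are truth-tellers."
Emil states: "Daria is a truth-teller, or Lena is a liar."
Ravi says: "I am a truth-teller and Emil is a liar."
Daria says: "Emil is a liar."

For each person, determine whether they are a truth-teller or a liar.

Lena: liar, Carlos: liar, Emil: truth-teller, Ravi: liar, Daria: liar

Consider Lena. Suppose Lena is a truth-teller.
Then no assignment of the remaining roles makes every statement match its speaker's type — contradiction.
So Lena is a liar.
With that fixed, Carlos's statement is false, so Carlos is a liar.
With that fixed, Emil's statement is true, so Emil is a truth-teller.
With that fixed, Ravi's statement is false, so Ravi is a liar.
With that fixed, Daria's statement is false, so Daria is a liar.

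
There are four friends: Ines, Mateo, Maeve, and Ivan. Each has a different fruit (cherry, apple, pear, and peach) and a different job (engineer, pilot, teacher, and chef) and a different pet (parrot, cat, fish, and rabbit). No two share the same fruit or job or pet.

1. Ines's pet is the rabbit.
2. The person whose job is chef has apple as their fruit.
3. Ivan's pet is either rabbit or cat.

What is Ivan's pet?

Clue 1 rules out rabbit for Ivan's pet.
With clues 1–3, fish and parrot are impossible for Ivan's pet.
That leaves cat.

cat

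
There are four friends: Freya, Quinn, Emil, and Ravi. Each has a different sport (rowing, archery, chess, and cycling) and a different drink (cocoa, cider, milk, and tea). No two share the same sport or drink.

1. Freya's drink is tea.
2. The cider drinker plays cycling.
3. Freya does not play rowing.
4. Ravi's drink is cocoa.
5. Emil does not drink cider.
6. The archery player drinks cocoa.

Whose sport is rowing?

With clues 1–3, Freya is impossible for the one with sport rowing.
With clues 1–5, Quinn is impossible for the one with sport rowing.
With clues 1–6, Ravi is impossible for the one with sport rowing.
That leaves Emil.

Emil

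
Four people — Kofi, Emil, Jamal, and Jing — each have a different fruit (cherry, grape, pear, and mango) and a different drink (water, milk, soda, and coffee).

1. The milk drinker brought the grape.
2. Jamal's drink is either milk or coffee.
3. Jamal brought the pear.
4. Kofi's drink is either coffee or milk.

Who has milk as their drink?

With clues 1–3, Jamal is impossible for the one with drink milk.
With clues 1–4, Emil and Jing are impossible for the one with drink milk.
That leaves Kofi.

Kofi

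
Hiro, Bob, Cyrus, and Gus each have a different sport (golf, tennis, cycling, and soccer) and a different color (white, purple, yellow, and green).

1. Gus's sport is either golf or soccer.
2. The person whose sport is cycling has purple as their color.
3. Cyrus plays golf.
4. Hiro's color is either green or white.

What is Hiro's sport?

tennis

With clues 1–3, golf and soccer are impossible for Hiro's sport.
With clues 1–4, cycling is impossible for Hiro's sport.
That leaves tennis.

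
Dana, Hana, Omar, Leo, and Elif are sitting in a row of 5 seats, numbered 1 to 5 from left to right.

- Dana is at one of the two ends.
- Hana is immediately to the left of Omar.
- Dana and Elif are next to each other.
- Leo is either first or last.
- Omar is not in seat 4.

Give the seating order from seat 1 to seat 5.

From clue 1: Dana is in {1,5}.
From clues 1–5: Leo → seat 1, Hana → seat 2, Omar → seat 3, Elif → seat 4, Dana → seat 5.

Leo, Hana, Omar, Elif, Dana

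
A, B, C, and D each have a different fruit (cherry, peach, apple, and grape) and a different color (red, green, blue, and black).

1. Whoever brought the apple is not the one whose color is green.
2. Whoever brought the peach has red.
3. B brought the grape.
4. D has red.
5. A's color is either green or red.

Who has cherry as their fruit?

A

With clues 1–3, B is impossible for the one with fruit cherry.
With clues 1–4, D is impossible for the one with fruit cherry.
With clues 1–5, C is impossible for the one with fruit cherry.
That leaves A.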